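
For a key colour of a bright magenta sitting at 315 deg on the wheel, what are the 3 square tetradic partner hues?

45°, 135° and 225°

315 + 90 = 405 → 405 − 360 = 45°
315 + 180 = 495 → 495 − 360 = 135°
315 + 270 = 585 → 585 − 360 = 225°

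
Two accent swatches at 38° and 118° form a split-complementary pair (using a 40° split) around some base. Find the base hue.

The accents sit 40° either side of the complement, so the complement is their short-arc midpoint on the wheel.
Short-arc midpoint of 38° and 118°: 78°.
Base is 180° from the complement: 78 − 180 = -102 → -102 + 360 = 258°

258°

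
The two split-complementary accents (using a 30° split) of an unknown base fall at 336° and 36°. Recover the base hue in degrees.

186°

The accents sit 30° either side of the complement, so the complement is their short-arc midpoint on the wheel.
Short-arc midpoint of 336° and 36°: 6°.
Base is 180° from the complement: 6 − 180 = -174 → -174 + 360 = 186°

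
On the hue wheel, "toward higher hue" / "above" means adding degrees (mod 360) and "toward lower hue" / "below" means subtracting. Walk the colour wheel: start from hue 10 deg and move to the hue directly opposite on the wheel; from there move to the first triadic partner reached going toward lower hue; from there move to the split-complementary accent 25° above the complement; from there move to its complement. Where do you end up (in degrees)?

complement +180°: 10 + 180 = 190°
triadic ↓ −120°: 190 − 120 = 70°
split-comp 25° ↑ +205°: 70 + 205 = 275°
complement +180°: 275 + 180 = 455 → 455 − 360 = 95°

95°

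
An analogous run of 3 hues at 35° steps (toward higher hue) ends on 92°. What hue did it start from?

2 steps of 35° (toward higher hue) give a net shift of +70°.
Start = end − shift: 92 − 70 = 22°

22°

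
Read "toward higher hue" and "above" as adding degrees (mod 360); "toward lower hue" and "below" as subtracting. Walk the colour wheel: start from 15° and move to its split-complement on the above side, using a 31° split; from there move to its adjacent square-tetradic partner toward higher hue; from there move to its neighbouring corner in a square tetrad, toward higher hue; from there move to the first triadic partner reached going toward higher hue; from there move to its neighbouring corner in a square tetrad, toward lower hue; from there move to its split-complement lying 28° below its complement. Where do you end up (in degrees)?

split-comp 31° ↑ +211°: 15 + 211 = 226°
square ↑ +90°: 226 + 90 = 316°
square ↑ +90°: 316 + 90 = 406 → 406 − 360 = 46°
triadic ↑ +120°: 46 + 120 = 166°
square ↓ −90°: 166 − 90 = 76°
split-comp 28° ↓ +152°: 76 + 152 = 228°

228°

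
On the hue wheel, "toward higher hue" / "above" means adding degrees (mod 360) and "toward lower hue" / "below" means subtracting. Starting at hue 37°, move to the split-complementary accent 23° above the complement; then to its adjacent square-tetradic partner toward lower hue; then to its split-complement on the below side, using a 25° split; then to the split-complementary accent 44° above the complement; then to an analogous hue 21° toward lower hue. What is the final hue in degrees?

148°

+203° (split-comp 23° ↑): 37 + 203 = 240°
−90° (square ↓): 240 − 90 = 150°
+155° (split-comp 25° ↓): 150 + 155 = 305°
+224° (split-comp 44° ↑): 305 + 224 = 529 → 529 − 360 = 169°
−21° (analog 21° ↓): 169 − 21 = 148°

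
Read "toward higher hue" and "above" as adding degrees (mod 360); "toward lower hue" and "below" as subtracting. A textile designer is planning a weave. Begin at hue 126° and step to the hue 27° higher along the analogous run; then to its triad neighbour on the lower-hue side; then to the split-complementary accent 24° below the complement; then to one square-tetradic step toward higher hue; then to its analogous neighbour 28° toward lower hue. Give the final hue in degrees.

251°

analog 27° ↑ +27°: 126 + 27 = 153°
triadic ↓ −120°: 153 − 120 = 33°
split-comp 24° ↓ +156°: 33 + 156 = 189°
square ↑ +90°: 189 + 90 = 279°
analog 28° ↓ −28°: 279 − 28 = 251°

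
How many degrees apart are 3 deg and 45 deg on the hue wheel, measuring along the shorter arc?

42°

|3 − 45| = 42.
42 ≤ 180, so the shorter arc is 42°.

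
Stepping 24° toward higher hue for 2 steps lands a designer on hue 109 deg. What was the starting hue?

61°

2 steps of 24° (toward higher hue) give a net shift of +48°.
Start = end − shift: 109 − 48 = 61°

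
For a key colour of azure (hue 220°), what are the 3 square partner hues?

310°, 40°, and 130°

220 + 90 = 310°
220 + 180 = 400 → 400 − 360 = 40°
220 + 270 = 490 → 490 − 360 = 130°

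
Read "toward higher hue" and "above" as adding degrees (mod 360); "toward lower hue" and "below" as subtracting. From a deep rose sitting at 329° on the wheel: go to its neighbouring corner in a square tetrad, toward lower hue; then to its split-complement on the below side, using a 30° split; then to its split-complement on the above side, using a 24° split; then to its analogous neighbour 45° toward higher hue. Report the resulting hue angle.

329 − 90 = 239°   (square ↓)
239 + 150 = 389 → 389 − 360 = 29°   (split-comp 30° ↓)
29 + 204 = 233°   (split-comp 24° ↑)
233 + 45 = 278°   (analog 45° ↑)

278°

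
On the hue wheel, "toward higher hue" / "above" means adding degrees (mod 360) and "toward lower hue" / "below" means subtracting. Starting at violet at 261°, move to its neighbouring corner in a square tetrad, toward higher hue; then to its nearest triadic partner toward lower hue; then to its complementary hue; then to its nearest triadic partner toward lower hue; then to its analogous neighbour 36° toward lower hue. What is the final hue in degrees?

261 + 90 = 351°   (square ↑)
351 − 120 = 231°   (triadic ↓)
231 + 180 = 411 → 411 − 360 = 51°   (complement)
51 − 120 = -69 → -69 + 360 = 291°   (triadic ↓)
291 − 36 = 255°   (analog 36° ↓)

255°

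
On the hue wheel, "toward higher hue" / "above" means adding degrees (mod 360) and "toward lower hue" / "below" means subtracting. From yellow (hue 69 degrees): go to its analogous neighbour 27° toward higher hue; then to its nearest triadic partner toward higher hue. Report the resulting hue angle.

69 + 27 = 96°   (analog 27° ↑)
96 + 120 = 216°   (triadic ↑)

216°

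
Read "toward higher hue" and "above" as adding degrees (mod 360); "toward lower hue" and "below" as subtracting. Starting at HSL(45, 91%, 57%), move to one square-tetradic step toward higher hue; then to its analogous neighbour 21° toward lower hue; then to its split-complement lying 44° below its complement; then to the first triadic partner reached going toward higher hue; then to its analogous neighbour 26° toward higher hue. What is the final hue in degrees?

36°

45 + 90 = 135°   (square ↑)
135 − 21 = 114°   (analog 21° ↓)
114 + 136 = 250°   (split-comp 44° ↓)
250 + 120 = 370 → 370 − 360 = 10°   (triadic ↑)
10 + 26 = 36°   (analog 26° ↑)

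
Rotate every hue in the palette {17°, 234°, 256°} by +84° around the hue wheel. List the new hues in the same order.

17 + 84 = 101°
234 + 84 = 318°
256 + 84 = 340°

101°, 318°, 340°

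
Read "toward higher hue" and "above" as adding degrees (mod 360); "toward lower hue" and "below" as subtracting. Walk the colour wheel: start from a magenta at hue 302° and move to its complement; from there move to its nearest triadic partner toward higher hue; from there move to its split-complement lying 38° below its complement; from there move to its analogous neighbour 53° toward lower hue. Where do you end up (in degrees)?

302 + 180 = 482 → 482 − 360 = 122°   (complement)
122 + 120 = 242°   (triadic ↑)
242 + 142 = 384 → 384 − 360 = 24°   (split-comp 38° ↓)
24 − 53 = -29 → -29 + 360 = 331°   (analog 53° ↓)

331°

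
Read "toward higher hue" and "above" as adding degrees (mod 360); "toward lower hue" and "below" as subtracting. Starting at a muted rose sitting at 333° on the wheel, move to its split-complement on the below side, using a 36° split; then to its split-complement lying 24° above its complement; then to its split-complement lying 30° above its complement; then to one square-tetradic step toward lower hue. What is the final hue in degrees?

+144° (split-comp 36° ↓): 333 + 144 = 477 → 477 − 360 = 117°
+204° (split-comp 24° ↑): 117 + 204 = 321°
+210° (split-comp 30° ↑): 321 + 210 = 531 → 531 − 360 = 171°
−90° (square ↓): 171 − 90 = 81°

81°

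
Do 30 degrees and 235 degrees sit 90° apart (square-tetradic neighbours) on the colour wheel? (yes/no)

no

Angular distance: |30 − 235| = 205; shorter arc = 360 − 205 = 155°.
90° apart (square-tetradic neighbours) requires 90°.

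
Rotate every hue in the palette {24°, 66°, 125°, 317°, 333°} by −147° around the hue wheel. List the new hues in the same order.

24 − 147 = -123 → -123 + 360 = 237°
66 − 147 = -81 → -81 + 360 = 279°
125 − 147 = -22 → -22 + 360 = 338°
317 − 147 = 170°
333 − 147 = 186°

237°, 279°, 338°, 170°, 186°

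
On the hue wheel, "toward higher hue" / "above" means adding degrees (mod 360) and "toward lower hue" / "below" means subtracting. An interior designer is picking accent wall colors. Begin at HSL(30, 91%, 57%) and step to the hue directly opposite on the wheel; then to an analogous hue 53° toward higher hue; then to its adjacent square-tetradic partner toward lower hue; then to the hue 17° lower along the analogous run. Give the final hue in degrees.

30 + 180 = 210°   (complement)
210 + 53 = 263°   (analog 53° ↑)
263 − 90 = 173°   (square ↓)
173 − 17 = 156°   (analog 17° ↓)

156°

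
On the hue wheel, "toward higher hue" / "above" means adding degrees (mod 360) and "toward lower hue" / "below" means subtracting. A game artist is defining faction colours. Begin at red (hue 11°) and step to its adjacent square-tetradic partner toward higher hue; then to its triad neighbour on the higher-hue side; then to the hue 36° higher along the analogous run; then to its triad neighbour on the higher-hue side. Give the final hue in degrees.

11 + 90 = 101°   (square ↑)
101 + 120 = 221°   (triadic ↑)
221 + 36 = 257°   (analog 36° ↑)
257 + 120 = 377 → 377 − 360 = 17°   (triadic ↑)

17°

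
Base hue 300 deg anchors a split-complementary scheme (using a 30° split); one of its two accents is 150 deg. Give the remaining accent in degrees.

90°

Split-complementary hues sit 30° either side of the complement.
Complement of the base 300°: 300 + 180 = 480 → 480 − 360 = 120°
The given accent 150° is 30° one side of 120°; the other accent sits 30° the other side: 120 − 30 = 90°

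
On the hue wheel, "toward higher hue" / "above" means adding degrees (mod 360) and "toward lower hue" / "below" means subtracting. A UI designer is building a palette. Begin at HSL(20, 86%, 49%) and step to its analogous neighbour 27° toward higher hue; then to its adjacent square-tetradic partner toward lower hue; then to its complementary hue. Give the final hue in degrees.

analog 27° ↑ +27°: 20 + 27 = 47°
square ↓ −90°: 47 − 90 = -43 → -43 + 360 = 317°
complement +180°: 317 + 180 = 497 → 497 − 360 = 137°

137°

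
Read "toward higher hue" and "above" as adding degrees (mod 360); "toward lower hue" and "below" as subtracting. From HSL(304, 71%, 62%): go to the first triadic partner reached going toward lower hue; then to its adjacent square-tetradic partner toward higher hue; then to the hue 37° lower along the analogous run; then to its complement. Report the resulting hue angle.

57°

−120° (triadic ↓): 304 − 120 = 184°
+90° (square ↑): 184 + 90 = 274°
−37° (analog 37° ↓): 274 − 37 = 237°
+180° (complement): 237 + 180 = 417 → 417 − 360 = 57°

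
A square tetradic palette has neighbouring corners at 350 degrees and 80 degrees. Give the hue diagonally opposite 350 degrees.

170°

A square tetradic scheme places four hues 90° apart; opposite corners are 180° apart.
350 + 180 = 530 → 530 − 360 = 170°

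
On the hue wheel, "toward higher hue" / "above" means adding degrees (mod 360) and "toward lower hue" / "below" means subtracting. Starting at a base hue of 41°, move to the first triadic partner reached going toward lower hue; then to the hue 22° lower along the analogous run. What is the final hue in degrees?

−120° (triadic ↓): 41 − 120 = -79 → -79 + 360 = 281°
−22° (analog 22° ↓): 281 − 22 = 259°

259°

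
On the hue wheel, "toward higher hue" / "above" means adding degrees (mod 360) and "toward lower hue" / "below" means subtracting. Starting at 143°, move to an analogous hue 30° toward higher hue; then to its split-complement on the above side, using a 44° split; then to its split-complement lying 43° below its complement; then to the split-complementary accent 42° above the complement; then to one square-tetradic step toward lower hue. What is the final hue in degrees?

306°

143 + 30 = 173°   (analog 30° ↑)
173 + 224 = 397 → 397 − 360 = 37°   (split-comp 44° ↑)
37 + 137 = 174°   (split-comp 43° ↓)
174 + 222 = 396 → 396 − 360 = 36°   (split-comp 42° ↑)
36 − 90 = -54 → -54 + 360 = 306°   (square ↓)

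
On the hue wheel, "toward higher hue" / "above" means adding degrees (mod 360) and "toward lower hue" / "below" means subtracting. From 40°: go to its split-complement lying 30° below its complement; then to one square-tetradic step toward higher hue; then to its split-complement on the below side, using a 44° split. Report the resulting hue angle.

56°

+150° (split-comp 30° ↓): 40 + 150 = 190°
+90° (square ↑): 190 + 90 = 280°
+136° (split-comp 44° ↓): 280 + 136 = 416 → 416 − 360 = 56°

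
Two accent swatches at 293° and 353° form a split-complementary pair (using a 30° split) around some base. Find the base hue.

143°

The accents sit 30° either side of the complement, so the complement is their short-arc midpoint on the wheel.
Short-arc midpoint of 293° and 353°: 323°.
Base is 180° from the complement: 323 − 180 = 143°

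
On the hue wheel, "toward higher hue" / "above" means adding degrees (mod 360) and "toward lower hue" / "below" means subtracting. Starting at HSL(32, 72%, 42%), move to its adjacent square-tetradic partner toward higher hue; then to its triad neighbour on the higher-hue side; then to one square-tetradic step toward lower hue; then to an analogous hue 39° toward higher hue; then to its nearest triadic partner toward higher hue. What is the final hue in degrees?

square ↑ +90°: 32 + 90 = 122°
triadic ↑ +120°: 122 + 120 = 242°
square ↓ −90°: 242 − 90 = 152°
analog 39° ↑ +39°: 152 + 39 = 191°
triadic ↑ +120°: 191 + 120 = 311°

311°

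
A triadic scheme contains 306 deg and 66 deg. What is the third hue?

186°

A triad spaces three hues 120° apart.
The full set is {66°, 186°, 306°}.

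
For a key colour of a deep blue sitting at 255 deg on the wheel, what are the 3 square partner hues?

345°, 75°, and 165°

255 + 90 = 345°
255 + 180 = 435 → 435 − 360 = 75°
255 + 270 = 525 → 525 − 360 = 165°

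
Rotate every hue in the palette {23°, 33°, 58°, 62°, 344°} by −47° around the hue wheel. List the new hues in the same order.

336°, 346°, 11°, 15°, 297°

23 − 47 = -24 → -24 + 360 = 336°
33 − 47 = -14 → -14 + 360 = 346°
58 − 47 = 11°
62 − 47 = 15°
344 − 47 = 297°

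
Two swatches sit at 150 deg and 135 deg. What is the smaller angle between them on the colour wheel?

15°

|150 − 135| = 15.
15 ≤ 180, so the shorter arc is 15°.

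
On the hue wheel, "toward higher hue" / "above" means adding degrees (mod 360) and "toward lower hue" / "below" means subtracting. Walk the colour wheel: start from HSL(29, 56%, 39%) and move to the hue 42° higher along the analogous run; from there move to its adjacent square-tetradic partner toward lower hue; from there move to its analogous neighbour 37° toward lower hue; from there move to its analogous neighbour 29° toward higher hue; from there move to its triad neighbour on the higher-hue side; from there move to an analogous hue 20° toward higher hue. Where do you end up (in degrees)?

113°

analog 42° ↑ +42°: 29 + 42 = 71°
square ↓ −90°: 71 − 90 = -19 → -19 + 360 = 341°
analog 37° ↓ −37°: 341 − 37 = 304°
analog 29° ↑ +29°: 304 + 29 = 333°
triadic ↑ +120°: 333 + 120 = 453 → 453 − 360 = 93°
analog 20° ↑ +20°: 93 + 20 = 113°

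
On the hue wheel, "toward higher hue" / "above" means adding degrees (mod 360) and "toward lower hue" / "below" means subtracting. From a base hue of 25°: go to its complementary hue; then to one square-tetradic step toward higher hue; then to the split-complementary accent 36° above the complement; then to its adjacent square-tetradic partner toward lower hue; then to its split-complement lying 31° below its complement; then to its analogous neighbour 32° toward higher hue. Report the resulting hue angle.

242°

complement +180°: 25 + 180 = 205°
square ↑ +90°: 205 + 90 = 295°
split-comp 36° ↑ +216°: 295 + 216 = 511 → 511 − 360 = 151°
square ↓ −90°: 151 − 90 = 61°
split-comp 31° ↓ +149°: 61 + 149 = 210°
analog 32° ↑ +32°: 210 + 32 = 242°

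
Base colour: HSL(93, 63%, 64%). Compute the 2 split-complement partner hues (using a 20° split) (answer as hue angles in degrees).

253° and 293°

Split-complementary hues sit 20° either side of the complement.
Complement of 93°: 93 + 180 = 273°
273 − 20 = 253°
273 + 20 = 293°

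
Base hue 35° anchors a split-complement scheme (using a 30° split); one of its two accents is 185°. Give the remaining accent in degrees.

Split-complementary hues sit 30° either side of the complement.
Complement of the base 35°: 35 + 180 = 215°
The given accent 185° is 30° one side of 215°; the other accent sits 30° the other side: 215 + 30 = 245°

245°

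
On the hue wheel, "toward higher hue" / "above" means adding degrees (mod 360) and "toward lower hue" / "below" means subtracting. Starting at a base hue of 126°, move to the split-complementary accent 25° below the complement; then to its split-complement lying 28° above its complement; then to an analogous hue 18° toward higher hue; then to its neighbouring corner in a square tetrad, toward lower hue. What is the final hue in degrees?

57°

126 + 155 = 281°   (split-comp 25° ↓)
281 + 208 = 489 → 489 − 360 = 129°   (split-comp 28° ↑)
129 + 18 = 147°   (analog 18° ↑)
147 − 90 = 57°   (square ↓)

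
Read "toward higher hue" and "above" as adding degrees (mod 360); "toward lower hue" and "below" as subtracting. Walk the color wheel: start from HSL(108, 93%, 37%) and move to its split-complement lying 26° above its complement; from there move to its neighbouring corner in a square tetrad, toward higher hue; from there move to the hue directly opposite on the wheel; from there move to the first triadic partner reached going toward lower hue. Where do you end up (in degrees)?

108 + 206 = 314°   (split-comp 26° ↑)
314 + 90 = 404 → 404 − 360 = 44°   (square ↑)
44 + 180 = 224°   (complement)
224 − 120 = 104°   (triadic ↓)

104°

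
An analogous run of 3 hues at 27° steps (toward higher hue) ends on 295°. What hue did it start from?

2 steps of 27° (toward higher hue) give a net shift of +54°.
Start = end − shift: 295 − 54 = 241°

241°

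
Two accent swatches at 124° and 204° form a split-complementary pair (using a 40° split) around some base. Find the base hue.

344°

The accents sit 40° either side of the complement, so the complement is their short-arc midpoint on the wheel.
Short-arc midpoint of 124° and 204°: 164°.
Base is 180° from the complement: 164 − 180 = -16 → -16 + 360 = 344°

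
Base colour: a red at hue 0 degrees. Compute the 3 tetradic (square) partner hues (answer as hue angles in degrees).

90°, 180°, and 270°

A square tetradic scheme places four hues every 90°.
0 + 90 = 90°
0 + 180 = 180°
0 + 270 = 270°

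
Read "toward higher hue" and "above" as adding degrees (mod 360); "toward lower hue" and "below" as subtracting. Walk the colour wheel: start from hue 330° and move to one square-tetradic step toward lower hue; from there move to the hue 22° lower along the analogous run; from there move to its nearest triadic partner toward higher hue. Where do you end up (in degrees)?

330 − 90 = 240°   (square ↓)
240 − 22 = 218°   (analog 22° ↓)
218 + 120 = 338°   (triadic ↑)

338°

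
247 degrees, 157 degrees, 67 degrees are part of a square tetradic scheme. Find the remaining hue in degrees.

337°

A square tetradic scheme places four hues every 90°.
The full set through 67° is {67°, 157°, 247°, 337°}.
Given {67°, 157°, 247°}, the missing hue is 337°.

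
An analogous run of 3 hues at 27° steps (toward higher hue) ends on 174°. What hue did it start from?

120°

2 steps of 27° (toward higher hue) give a net shift of +54°.
Start = end − shift: 174 − 54 = 120°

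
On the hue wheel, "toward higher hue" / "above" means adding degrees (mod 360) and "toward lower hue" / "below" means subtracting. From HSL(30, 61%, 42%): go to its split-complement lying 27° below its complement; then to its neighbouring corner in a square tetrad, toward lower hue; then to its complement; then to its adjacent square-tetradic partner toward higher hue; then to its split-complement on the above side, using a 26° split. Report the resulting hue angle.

209°

split-comp 27° ↓ +153°: 30 + 153 = 183°
square ↓ −90°: 183 − 90 = 93°
complement +180°: 93 + 180 = 273°
square ↑ +90°: 273 + 90 = 363 → 363 − 360 = 3°
split-comp 26° ↑ +206°: 3 + 206 = 209°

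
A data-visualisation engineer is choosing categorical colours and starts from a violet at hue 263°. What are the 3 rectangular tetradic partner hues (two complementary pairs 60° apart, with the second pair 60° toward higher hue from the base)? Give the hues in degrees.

A rectangular tetradic uses two complementary pairs 60° apart: offsets 0°, 60°, 180°, 240°.
263 + 60 = 323°
263 + 180 = 443 → 443 − 360 = 83°
263 + 240 = 503 → 503 − 360 = 143°

323°, 83°, and 143°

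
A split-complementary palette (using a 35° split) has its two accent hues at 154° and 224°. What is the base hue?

The accents sit 35° either side of the complement, so the complement is their short-arc midpoint on the wheel.
Short-arc midpoint of 154° and 224°: 189°.
Base is 180° from the complement: 189 − 180 = 9°

9°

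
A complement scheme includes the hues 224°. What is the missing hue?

44°

The complement sits 180° across the wheel.
The full set through 224° is {44°, 224°}.
Given {224°}, the missing hue is 44°.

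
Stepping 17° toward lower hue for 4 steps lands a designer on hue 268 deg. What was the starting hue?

336°

4 steps of 17° (toward lower hue) give a net shift of −68°.
Start = end − shift: 268 + 68 = 336°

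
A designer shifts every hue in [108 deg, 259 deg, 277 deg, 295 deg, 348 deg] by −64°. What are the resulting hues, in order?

44°, 195°, 213°, 231°, 284°

108 − 64 = 44°
259 − 64 = 195°
277 − 64 = 213°
295 − 64 = 231°
348 − 64 = 284°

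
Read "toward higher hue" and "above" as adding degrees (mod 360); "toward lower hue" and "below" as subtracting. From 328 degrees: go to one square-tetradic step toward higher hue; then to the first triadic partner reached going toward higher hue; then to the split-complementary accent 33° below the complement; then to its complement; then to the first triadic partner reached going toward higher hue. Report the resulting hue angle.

square ↑ +90°: 328 + 90 = 418 → 418 − 360 = 58°
triadic ↑ +120°: 58 + 120 = 178°
split-comp 33° ↓ +147°: 178 + 147 = 325°
complement +180°: 325 + 180 = 505 → 505 − 360 = 145°
triadic ↑ +120°: 145 + 120 = 265°

265°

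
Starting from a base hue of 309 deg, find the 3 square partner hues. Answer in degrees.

A square tetradic scheme places four hues every 90°.
309 + 90 = 399 → 399 − 360 = 39°
309 + 180 = 489 → 489 − 360 = 129°
309 + 270 = 579 → 579 − 360 = 219°

39°, 129° and 219°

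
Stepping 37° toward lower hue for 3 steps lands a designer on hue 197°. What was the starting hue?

3 steps of 37° (toward lower hue) give a net shift of −111°.
Start = end − shift: 197 + 111 = 308°

308°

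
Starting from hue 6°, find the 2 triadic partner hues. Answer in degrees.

126° and 246°

A triad places three hues 120° apart.
6 + 120 = 126°
6 + 240 = 246°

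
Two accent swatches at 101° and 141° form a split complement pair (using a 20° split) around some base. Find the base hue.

The accents sit 20° either side of the complement, so the complement is their short-arc midpoint on the wheel.
Short-arc midpoint of 101° and 141°: 121°.
Base is 180° from the complement: 121 − 180 = -59 → -59 + 360 = 301°

301°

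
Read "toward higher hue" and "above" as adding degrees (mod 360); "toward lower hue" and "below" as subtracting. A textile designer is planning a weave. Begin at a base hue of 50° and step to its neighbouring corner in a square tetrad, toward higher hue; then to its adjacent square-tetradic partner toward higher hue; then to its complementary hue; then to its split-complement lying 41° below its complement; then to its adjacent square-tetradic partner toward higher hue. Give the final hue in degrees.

279°

50 + 90 = 140°   (square ↑)
140 + 90 = 230°   (square ↑)
230 + 180 = 410 → 410 − 360 = 50°   (complement)
50 + 139 = 189°   (split-comp 41° ↓)
189 + 90 = 279°   (square ↑)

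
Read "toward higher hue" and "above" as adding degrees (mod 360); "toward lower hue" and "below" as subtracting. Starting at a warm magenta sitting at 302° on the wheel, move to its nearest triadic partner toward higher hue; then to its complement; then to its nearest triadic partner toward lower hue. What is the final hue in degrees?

122°

302 + 120 = 422 → 422 − 360 = 62°   (triadic ↑)
62 + 180 = 242°   (complement)
242 − 120 = 122°   (triadic ↓)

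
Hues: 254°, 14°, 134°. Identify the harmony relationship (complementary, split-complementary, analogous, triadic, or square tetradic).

triadic

Sort the hues: 14°, 134°, 254°.
Successive gaps around the wheel: 120°, 120°, 120°.
Three hues equally spaced 120° apart form a triad.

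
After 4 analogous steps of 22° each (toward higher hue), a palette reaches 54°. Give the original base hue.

4 steps of 22° (toward higher hue) give a net shift of +88°.
Start = end − shift: 54 − 88 = -34 → -34 + 360 = 326°

326°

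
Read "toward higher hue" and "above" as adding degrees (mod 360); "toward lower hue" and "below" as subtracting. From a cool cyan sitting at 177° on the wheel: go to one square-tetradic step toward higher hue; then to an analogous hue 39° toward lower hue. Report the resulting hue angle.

177 + 90 = 267°   (square ↑)
267 − 39 = 228°   (analog 39° ↓)

228°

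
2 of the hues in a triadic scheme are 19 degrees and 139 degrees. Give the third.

A triad places three hues 120° apart.
The full set through 19° is {19°, 139°, 259°}.
Given {19°, 139°}, the missing hue is 259°.

259°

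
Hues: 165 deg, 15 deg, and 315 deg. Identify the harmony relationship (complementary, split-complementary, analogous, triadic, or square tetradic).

split-complementary

Sort the hues: 15°, 165°, 315°.
Successive gaps around the wheel: 150°, 150°, 60°.
Two 150° gaps and one 60° gap — a base hue opposite a pair of accents 30° either side of its complement — is the split-complementary pattern.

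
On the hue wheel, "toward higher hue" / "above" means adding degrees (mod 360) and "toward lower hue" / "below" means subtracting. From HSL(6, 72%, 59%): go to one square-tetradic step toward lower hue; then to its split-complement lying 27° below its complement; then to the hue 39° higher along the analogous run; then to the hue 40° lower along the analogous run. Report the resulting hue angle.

square ↓ −90°: 6 − 90 = -84 → -84 + 360 = 276°
split-comp 27° ↓ +153°: 276 + 153 = 429 → 429 − 360 = 69°
analog 39° ↑ +39°: 69 + 39 = 108°
analog 40° ↓ −40°: 108 − 40 = 68°

68°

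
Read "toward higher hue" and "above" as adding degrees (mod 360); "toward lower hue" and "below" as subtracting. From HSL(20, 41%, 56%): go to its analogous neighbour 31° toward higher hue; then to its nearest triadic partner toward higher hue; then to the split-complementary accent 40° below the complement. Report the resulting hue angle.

+31° (analog 31° ↑): 20 + 31 = 51°
+120° (triadic ↑): 51 + 120 = 171°
+140° (split-comp 40° ↓): 171 + 140 = 311°

311°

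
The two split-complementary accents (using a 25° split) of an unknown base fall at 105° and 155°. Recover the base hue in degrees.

The accents sit 25° either side of the complement, so the complement is their short-arc midpoint on the wheel.
Short-arc midpoint of 105° and 155°: 130°.
Base is 180° from the complement: 130 − 180 = -50 → -50 + 360 = 310°

310°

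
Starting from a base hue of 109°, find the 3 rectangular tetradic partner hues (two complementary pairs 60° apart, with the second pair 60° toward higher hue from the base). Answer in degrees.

169°, 289°, 349°

A rectangular tetradic uses two complementary pairs 60° apart: offsets 0°, 60°, 180°, 240°.
109 + 60 = 169°
109 + 180 = 289°
109 + 240 = 349°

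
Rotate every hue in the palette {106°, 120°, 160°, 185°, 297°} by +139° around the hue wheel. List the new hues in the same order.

106 + 139 = 245°
120 + 139 = 259°
160 + 139 = 299°
185 + 139 = 324°
297 + 139 = 436 → 436 − 360 = 76°

245°, 259°, 299°, 324°, 76°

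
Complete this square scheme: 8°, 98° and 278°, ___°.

A square tetradic scheme places four hues every 90°.
The full set through 8° is {8°, 98°, 188°, 278°}.
Given {8°, 98°, 278°}, the missing hue is 188°.

188°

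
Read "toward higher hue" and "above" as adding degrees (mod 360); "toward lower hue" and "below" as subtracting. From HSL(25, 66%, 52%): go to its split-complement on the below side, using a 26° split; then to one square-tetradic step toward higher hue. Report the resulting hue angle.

split-comp 26° ↓ +154°: 25 + 154 = 179°
square ↑ +90°: 179 + 90 = 269°

269°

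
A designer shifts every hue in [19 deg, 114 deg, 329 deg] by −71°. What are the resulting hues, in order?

308°, 43°, 258°

19 − 71 = -52 → -52 + 360 = 308°
114 − 71 = 43°
329 − 71 = 258°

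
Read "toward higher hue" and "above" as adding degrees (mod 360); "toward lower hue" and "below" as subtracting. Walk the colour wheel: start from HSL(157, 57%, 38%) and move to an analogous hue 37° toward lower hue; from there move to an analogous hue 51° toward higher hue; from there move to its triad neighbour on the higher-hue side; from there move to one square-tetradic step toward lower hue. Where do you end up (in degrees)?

201°

−37° (analog 37° ↓): 157 − 37 = 120°
+51° (analog 51° ↑): 120 + 51 = 171°
+120° (triadic ↑): 171 + 120 = 291°
−90° (square ↓): 291 − 90 = 201°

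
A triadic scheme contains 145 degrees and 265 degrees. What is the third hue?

A triad spaces three hues 120° apart.
The full set is {25°, 145°, 265°}.

25°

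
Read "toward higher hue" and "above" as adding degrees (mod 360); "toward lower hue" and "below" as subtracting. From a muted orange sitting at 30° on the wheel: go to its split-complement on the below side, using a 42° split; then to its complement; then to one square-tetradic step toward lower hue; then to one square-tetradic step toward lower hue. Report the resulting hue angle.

168°

+138° (split-comp 42° ↓): 30 + 138 = 168°
+180° (complement): 168 + 180 = 348°
−90° (square ↓): 348 − 90 = 258°
−90° (square ↓): 258 − 90 = 168°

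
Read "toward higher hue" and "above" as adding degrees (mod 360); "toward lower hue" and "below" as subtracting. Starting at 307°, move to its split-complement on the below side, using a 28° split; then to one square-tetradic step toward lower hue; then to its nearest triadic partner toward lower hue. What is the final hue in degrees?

249°

split-comp 28° ↓ +152°: 307 + 152 = 459 → 459 − 360 = 99°
square ↓ −90°: 99 − 90 = 9°
triadic ↓ −120°: 9 − 120 = -111 → -111 + 360 = 249°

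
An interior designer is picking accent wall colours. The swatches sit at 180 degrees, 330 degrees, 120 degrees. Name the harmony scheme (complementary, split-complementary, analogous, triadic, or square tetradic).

split-complementary

Sort the hues: 120°, 180°, 330°.
Successive gaps around the wheel: 60°, 150°, 150°.
Two 150° gaps and one 60° gap — a base hue opposite a pair of accents 30° either side of its complement — is the split-complementary pattern.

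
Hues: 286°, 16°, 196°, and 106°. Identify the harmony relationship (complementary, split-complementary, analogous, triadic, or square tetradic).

square tetradic

Sort the hues: 16°, 106°, 196°, 286°.
Successive gaps around the wheel: 90°, 90°, 90°, 90°.
Four hues every 90° form a square tetradic scheme.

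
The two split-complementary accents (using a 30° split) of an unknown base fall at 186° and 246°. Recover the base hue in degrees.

36°

The accents sit 30° either side of the complement, so the complement is their short-arc midpoint on the wheel.
Short-arc midpoint of 186° and 246°: 216°.
Base is 180° from the complement: 216 − 180 = 36°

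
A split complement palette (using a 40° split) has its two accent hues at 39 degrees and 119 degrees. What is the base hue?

The accents sit 40° either side of the complement, so the complement is their short-arc midpoint on the wheel.
Short-arc midpoint of 39° and 119°: 79°.
Base is 180° from the complement: 79 − 180 = -101 → -101 + 360 = 259°

259°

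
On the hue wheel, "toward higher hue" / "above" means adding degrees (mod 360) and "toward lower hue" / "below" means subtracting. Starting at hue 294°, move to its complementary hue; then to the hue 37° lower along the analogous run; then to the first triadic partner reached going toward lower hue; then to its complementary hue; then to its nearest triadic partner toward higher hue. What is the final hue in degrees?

complement +180°: 294 + 180 = 474 → 474 − 360 = 114°
analog 37° ↓ −37°: 114 − 37 = 77°
triadic ↓ −120°: 77 − 120 = -43 → -43 + 360 = 317°
complement +180°: 317 + 180 = 497 → 497 − 360 = 137°
triadic ↑ +120°: 137 + 120 = 257°

257°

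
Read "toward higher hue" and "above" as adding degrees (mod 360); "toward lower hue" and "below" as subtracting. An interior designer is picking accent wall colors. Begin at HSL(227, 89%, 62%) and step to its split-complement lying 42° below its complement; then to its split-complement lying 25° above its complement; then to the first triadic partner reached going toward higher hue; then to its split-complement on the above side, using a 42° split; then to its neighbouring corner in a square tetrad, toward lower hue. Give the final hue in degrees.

227 + 138 = 365 → 365 − 360 = 5°   (split-comp 42° ↓)
5 + 205 = 210°   (split-comp 25° ↑)
210 + 120 = 330°   (triadic ↑)
330 + 222 = 552 → 552 − 360 = 192°   (split-comp 42° ↑)
192 − 90 = 102°   (square ↓)

102°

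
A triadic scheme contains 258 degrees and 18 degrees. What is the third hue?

A triad spaces three hues 120° apart.
The full set is {18°, 138°, 258°}.

138°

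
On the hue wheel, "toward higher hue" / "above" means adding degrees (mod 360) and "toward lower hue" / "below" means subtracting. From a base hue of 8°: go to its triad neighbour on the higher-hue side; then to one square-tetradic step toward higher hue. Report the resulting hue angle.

218°

triadic ↑ +120°: 8 + 120 = 128°
square ↑ +90°: 128 + 90 = 218°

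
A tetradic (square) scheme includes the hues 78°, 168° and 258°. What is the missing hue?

348°

A square tetradic scheme places four hues every 90°.
The full set through 78° is {78°, 168°, 258°, 348°}.
Given {78°, 168°, 258°}, the missing hue is 348°.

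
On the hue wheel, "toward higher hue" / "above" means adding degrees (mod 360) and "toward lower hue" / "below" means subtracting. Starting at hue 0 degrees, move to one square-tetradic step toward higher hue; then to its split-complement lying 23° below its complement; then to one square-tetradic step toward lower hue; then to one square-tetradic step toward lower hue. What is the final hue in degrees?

67°

square ↑ +90°: 0 + 90 = 90°
split-comp 23° ↓ +157°: 90 + 157 = 247°
square ↓ −90°: 247 − 90 = 157°
square ↓ −90°: 157 − 90 = 67°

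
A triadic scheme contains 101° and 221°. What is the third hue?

341°

A triad spaces three hues 120° apart.
The full set is {101°, 221°, 341°}.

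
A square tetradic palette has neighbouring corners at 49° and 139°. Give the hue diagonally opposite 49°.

229°

A square tetradic scheme places four hues 90° apart; opposite corners are 180° apart.
49 + 180 = 229°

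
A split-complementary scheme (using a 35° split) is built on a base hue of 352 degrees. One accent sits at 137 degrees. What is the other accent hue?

Split-complementary hues sit 35° either side of the complement.
Complement of the base 352°: 352 + 180 = 532 → 532 − 360 = 172°
The given accent 137° is 35° one side of 172°; the other accent sits 35° the other side: 172 + 35 = 207°

207°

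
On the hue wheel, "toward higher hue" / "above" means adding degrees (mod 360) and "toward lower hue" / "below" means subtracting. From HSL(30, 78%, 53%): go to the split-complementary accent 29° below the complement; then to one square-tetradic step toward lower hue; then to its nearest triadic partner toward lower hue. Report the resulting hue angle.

331°

30 + 151 = 181°   (split-comp 29° ↓)
181 − 90 = 91°   (square ↓)
91 − 120 = -29 → -29 + 360 = 331°   (triadic ↓)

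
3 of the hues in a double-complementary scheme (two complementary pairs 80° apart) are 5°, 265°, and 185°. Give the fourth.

85°

A rectangular tetradic uses two complementary pairs 80° apart: offsets 0°, 80°, 180°, 260°.
Among {5°, 185°, 265°}, 185° and 5° are a 180° pair.
The remaining hue 265° needs its own complement: 265 + 180 = 445 → 445 − 360 = 85°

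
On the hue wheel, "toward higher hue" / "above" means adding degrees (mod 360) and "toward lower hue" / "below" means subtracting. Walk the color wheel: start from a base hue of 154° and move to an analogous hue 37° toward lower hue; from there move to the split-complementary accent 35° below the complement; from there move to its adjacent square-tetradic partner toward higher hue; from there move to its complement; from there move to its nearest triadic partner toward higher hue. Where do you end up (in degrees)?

292°

analog 37° ↓ −37°: 154 − 37 = 117°
split-comp 35° ↓ +145°: 117 + 145 = 262°
square ↑ +90°: 262 + 90 = 352°
complement +180°: 352 + 180 = 532 → 532 − 360 = 172°
triadic ↑ +120°: 172 + 120 = 292°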